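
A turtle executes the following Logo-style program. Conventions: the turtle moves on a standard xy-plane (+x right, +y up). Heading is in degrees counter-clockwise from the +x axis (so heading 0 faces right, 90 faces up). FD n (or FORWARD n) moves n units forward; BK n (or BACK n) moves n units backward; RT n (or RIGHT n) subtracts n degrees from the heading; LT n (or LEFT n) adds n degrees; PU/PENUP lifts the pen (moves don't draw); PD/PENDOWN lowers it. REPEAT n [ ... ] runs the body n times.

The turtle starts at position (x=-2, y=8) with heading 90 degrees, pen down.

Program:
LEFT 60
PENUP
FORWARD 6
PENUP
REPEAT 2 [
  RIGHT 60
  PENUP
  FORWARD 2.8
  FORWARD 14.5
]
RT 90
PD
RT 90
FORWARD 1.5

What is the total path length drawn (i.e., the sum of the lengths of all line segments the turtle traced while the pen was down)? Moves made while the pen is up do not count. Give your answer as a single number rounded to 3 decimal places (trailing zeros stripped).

Executing turtle program step by step:
Start: pos=(-2,8), heading=90, pen down
LT 60: heading 90 -> 150
PU: pen up
FD 6: (-2,8) -> (-7.196,11) [heading=150, move]
PU: pen up
REPEAT 2 [
  -- iteration 1/2 --
  RT 60: heading 150 -> 90
  PU: pen up
  FD 2.8: (-7.196,11) -> (-7.196,13.8) [heading=90, move]
  FD 14.5: (-7.196,13.8) -> (-7.196,28.3) [heading=90, move]
  -- iteration 2/2 --
  RT 60: heading 90 -> 30
  PU: pen up
  FD 2.8: (-7.196,28.3) -> (-4.771,29.7) [heading=30, move]
  FD 14.5: (-4.771,29.7) -> (7.786,36.95) [heading=30, move]
]
RT 90: heading 30 -> 300
PD: pen down
RT 90: heading 300 -> 210
FD 1.5: (7.786,36.95) -> (6.487,36.2) [heading=210, draw]
Final: pos=(6.487,36.2), heading=210, 1 segment(s) drawn

Segment lengths:
  seg 1: (7.786,36.95) -> (6.487,36.2), length = 1.5
Total = 1.5

Answer: 1.5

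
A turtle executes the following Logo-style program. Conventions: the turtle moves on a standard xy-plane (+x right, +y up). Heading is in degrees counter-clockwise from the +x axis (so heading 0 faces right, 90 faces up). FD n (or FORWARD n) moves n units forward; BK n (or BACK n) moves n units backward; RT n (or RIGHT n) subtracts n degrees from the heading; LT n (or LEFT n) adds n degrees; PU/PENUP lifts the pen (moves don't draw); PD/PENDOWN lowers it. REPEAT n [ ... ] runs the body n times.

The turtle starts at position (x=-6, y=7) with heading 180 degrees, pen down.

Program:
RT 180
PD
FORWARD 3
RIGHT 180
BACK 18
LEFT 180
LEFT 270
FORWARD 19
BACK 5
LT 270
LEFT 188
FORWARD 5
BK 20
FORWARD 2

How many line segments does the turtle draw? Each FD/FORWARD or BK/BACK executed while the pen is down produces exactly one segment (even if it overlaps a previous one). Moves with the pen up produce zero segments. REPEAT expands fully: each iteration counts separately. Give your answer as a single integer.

Answer: 7

Derivation:
Executing turtle program step by step:
Start: pos=(-6,7), heading=180, pen down
RT 180: heading 180 -> 0
PD: pen down
FD 3: (-6,7) -> (-3,7) [heading=0, draw]
RT 180: heading 0 -> 180
BK 18: (-3,7) -> (15,7) [heading=180, draw]
LT 180: heading 180 -> 0
LT 270: heading 0 -> 270
FD 19: (15,7) -> (15,-12) [heading=270, draw]
BK 5: (15,-12) -> (15,-7) [heading=270, draw]
LT 270: heading 270 -> 180
LT 188: heading 180 -> 8
FD 5: (15,-7) -> (19.951,-6.304) [heading=8, draw]
BK 20: (19.951,-6.304) -> (0.146,-9.088) [heading=8, draw]
FD 2: (0.146,-9.088) -> (2.127,-8.809) [heading=8, draw]
Final: pos=(2.127,-8.809), heading=8, 7 segment(s) drawn
Segments drawn: 7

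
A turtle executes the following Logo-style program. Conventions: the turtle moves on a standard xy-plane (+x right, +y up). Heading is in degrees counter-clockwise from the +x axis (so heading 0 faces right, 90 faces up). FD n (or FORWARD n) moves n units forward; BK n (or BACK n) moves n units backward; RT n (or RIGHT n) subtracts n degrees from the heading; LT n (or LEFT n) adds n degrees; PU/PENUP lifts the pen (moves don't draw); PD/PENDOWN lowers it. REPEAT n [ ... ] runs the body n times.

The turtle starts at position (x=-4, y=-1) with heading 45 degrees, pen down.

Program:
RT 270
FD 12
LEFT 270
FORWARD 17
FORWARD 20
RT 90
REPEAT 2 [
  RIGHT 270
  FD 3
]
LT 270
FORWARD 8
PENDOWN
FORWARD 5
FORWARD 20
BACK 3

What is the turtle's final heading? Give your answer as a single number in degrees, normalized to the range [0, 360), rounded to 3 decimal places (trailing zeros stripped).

Executing turtle program step by step:
Start: pos=(-4,-1), heading=45, pen down
RT 270: heading 45 -> 135
FD 12: (-4,-1) -> (-12.485,7.485) [heading=135, draw]
LT 270: heading 135 -> 45
FD 17: (-12.485,7.485) -> (-0.464,19.506) [heading=45, draw]
FD 20: (-0.464,19.506) -> (13.678,33.648) [heading=45, draw]
RT 90: heading 45 -> 315
REPEAT 2 [
  -- iteration 1/2 --
  RT 270: heading 315 -> 45
  FD 3: (13.678,33.648) -> (15.799,35.77) [heading=45, draw]
  -- iteration 2/2 --
  RT 270: heading 45 -> 135
  FD 3: (15.799,35.77) -> (13.678,37.891) [heading=135, draw]
]
LT 270: heading 135 -> 45
FD 8: (13.678,37.891) -> (19.335,43.548) [heading=45, draw]
PD: pen down
FD 5: (19.335,43.548) -> (22.87,47.083) [heading=45, draw]
FD 20: (22.87,47.083) -> (37.012,61.225) [heading=45, draw]
BK 3: (37.012,61.225) -> (34.891,59.104) [heading=45, draw]
Final: pos=(34.891,59.104), heading=45, 9 segment(s) drawn

Answer: 45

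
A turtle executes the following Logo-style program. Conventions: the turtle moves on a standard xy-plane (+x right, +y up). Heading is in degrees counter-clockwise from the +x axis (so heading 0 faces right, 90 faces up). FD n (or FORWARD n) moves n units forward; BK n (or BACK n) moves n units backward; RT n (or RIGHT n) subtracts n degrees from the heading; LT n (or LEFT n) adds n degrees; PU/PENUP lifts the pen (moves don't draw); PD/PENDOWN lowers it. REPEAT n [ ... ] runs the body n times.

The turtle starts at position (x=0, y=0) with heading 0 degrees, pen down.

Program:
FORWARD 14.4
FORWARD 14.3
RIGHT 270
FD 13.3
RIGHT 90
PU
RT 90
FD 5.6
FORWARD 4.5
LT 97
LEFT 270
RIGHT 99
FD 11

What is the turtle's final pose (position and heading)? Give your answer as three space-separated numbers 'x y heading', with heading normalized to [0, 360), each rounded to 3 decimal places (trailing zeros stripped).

Executing turtle program step by step:
Start: pos=(0,0), heading=0, pen down
FD 14.4: (0,0) -> (14.4,0) [heading=0, draw]
FD 14.3: (14.4,0) -> (28.7,0) [heading=0, draw]
RT 270: heading 0 -> 90
FD 13.3: (28.7,0) -> (28.7,13.3) [heading=90, draw]
RT 90: heading 90 -> 0
PU: pen up
RT 90: heading 0 -> 270
FD 5.6: (28.7,13.3) -> (28.7,7.7) [heading=270, move]
FD 4.5: (28.7,7.7) -> (28.7,3.2) [heading=270, move]
LT 97: heading 270 -> 7
LT 270: heading 7 -> 277
RT 99: heading 277 -> 178
FD 11: (28.7,3.2) -> (17.707,3.584) [heading=178, move]
Final: pos=(17.707,3.584), heading=178, 3 segment(s) drawn

Answer: 17.707 3.584 178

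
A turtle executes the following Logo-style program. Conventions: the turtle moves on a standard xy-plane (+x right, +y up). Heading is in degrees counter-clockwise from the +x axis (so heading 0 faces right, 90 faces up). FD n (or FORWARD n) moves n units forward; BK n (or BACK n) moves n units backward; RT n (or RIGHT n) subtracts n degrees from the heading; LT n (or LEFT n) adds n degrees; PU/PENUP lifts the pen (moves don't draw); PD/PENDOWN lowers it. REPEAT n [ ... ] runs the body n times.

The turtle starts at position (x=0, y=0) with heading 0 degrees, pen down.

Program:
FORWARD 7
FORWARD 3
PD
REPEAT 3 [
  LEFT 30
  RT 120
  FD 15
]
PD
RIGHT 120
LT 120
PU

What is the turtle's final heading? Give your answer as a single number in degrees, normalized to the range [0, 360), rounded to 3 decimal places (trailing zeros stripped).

Executing turtle program step by step:
Start: pos=(0,0), heading=0, pen down
FD 7: (0,0) -> (7,0) [heading=0, draw]
FD 3: (7,0) -> (10,0) [heading=0, draw]
PD: pen down
REPEAT 3 [
  -- iteration 1/3 --
  LT 30: heading 0 -> 30
  RT 120: heading 30 -> 270
  FD 15: (10,0) -> (10,-15) [heading=270, draw]
  -- iteration 2/3 --
  LT 30: heading 270 -> 300
  RT 120: heading 300 -> 180
  FD 15: (10,-15) -> (-5,-15) [heading=180, draw]
  -- iteration 3/3 --
  LT 30: heading 180 -> 210
  RT 120: heading 210 -> 90
  FD 15: (-5,-15) -> (-5,0) [heading=90, draw]
]
PD: pen down
RT 120: heading 90 -> 330
LT 120: heading 330 -> 90
PU: pen up
Final: pos=(-5,0), heading=90, 5 segment(s) drawn

Answer: 90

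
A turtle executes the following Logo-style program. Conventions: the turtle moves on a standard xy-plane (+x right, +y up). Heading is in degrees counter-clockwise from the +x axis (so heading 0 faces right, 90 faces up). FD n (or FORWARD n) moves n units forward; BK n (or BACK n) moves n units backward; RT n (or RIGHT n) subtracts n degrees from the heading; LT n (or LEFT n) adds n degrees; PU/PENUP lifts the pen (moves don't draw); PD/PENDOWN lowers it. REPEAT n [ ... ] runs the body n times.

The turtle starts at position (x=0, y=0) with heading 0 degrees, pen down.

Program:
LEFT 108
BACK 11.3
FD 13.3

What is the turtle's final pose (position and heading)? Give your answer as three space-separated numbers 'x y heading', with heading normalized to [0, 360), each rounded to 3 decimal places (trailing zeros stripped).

Answer: -0.618 1.902 108

Derivation:
Executing turtle program step by step:
Start: pos=(0,0), heading=0, pen down
LT 108: heading 0 -> 108
BK 11.3: (0,0) -> (3.492,-10.747) [heading=108, draw]
FD 13.3: (3.492,-10.747) -> (-0.618,1.902) [heading=108, draw]
Final: pos=(-0.618,1.902), heading=108, 2 segment(s) drawn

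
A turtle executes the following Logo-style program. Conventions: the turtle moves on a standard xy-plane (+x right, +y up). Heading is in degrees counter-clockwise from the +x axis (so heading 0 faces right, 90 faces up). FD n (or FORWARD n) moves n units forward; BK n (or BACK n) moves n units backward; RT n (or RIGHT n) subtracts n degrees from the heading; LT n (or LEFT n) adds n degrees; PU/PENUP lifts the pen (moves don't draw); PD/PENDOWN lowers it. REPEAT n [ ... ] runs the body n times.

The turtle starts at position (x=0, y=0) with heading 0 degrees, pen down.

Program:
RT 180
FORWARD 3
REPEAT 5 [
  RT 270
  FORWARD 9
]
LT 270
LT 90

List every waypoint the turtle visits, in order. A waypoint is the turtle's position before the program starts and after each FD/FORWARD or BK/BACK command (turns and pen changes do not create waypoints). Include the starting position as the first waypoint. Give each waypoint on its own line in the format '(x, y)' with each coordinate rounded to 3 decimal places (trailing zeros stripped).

Executing turtle program step by step:
Start: pos=(0,0), heading=0, pen down
RT 180: heading 0 -> 180
FD 3: (0,0) -> (-3,0) [heading=180, draw]
REPEAT 5 [
  -- iteration 1/5 --
  RT 270: heading 180 -> 270
  FD 9: (-3,0) -> (-3,-9) [heading=270, draw]
  -- iteration 2/5 --
  RT 270: heading 270 -> 0
  FD 9: (-3,-9) -> (6,-9) [heading=0, draw]
  -- iteration 3/5 --
  RT 270: heading 0 -> 90
  FD 9: (6,-9) -> (6,0) [heading=90, draw]
  -- iteration 4/5 --
  RT 270: heading 90 -> 180
  FD 9: (6,0) -> (-3,0) [heading=180, draw]
  -- iteration 5/5 --
  RT 270: heading 180 -> 270
  FD 9: (-3,0) -> (-3,-9) [heading=270, draw]
]
LT 270: heading 270 -> 180
LT 90: heading 180 -> 270
Final: pos=(-3,-9), heading=270, 6 segment(s) drawn
Waypoints (7 total):
(0, 0)
(-3, 0)
(-3, -9)
(6, -9)
(6, 0)
(-3, 0)
(-3, -9)

Answer: (0, 0)
(-3, 0)
(-3, -9)
(6, -9)
(6, 0)
(-3, 0)
(-3, -9)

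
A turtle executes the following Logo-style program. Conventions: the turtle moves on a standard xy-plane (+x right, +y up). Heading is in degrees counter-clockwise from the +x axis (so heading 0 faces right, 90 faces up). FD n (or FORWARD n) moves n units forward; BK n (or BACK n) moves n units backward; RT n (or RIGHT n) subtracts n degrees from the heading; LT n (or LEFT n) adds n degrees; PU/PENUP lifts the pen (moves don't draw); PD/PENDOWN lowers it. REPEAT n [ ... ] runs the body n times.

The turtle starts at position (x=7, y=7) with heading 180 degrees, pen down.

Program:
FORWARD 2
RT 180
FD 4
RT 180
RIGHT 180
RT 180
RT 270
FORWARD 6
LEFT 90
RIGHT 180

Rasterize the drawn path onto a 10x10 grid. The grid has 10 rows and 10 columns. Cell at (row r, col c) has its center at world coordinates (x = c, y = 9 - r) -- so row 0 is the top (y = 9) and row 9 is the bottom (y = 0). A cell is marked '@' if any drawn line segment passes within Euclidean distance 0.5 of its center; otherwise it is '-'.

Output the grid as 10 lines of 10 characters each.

Segment 0: (7,7) -> (5,7)
Segment 1: (5,7) -> (9,7)
Segment 2: (9,7) -> (9,1)

Answer: ----------
----------
-----@@@@@
---------@
---------@
---------@
---------@
---------@
---------@
----------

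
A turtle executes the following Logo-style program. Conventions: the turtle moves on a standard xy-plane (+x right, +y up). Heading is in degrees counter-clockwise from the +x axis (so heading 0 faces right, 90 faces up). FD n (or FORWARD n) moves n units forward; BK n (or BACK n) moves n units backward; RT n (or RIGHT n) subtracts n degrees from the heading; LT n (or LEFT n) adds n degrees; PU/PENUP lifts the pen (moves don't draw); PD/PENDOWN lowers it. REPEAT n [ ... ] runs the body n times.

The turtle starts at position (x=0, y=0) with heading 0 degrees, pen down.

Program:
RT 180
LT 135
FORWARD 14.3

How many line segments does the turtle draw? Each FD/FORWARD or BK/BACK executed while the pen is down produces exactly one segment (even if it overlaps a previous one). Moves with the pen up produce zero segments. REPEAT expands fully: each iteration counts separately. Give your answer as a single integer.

Executing turtle program step by step:
Start: pos=(0,0), heading=0, pen down
RT 180: heading 0 -> 180
LT 135: heading 180 -> 315
FD 14.3: (0,0) -> (10.112,-10.112) [heading=315, draw]
Final: pos=(10.112,-10.112), heading=315, 1 segment(s) drawn
Segments drawn: 1

Answer: 1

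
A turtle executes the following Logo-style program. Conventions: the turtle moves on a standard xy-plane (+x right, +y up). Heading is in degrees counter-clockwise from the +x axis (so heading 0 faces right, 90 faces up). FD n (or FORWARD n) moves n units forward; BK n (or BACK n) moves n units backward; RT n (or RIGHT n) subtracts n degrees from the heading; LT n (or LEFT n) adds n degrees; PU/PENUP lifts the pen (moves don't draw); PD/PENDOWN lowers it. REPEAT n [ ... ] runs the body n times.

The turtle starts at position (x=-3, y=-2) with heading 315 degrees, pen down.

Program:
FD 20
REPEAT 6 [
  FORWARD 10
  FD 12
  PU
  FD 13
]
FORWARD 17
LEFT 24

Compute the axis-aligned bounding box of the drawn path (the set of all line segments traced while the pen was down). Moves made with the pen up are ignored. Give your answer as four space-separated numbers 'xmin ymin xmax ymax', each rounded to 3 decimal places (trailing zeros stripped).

Answer: -3 -31.698 26.698 -2

Derivation:
Executing turtle program step by step:
Start: pos=(-3,-2), heading=315, pen down
FD 20: (-3,-2) -> (11.142,-16.142) [heading=315, draw]
REPEAT 6 [
  -- iteration 1/6 --
  FD 10: (11.142,-16.142) -> (18.213,-23.213) [heading=315, draw]
  FD 12: (18.213,-23.213) -> (26.698,-31.698) [heading=315, draw]
  PU: pen up
  FD 13: (26.698,-31.698) -> (35.891,-40.891) [heading=315, move]
  -- iteration 2/6 --
  FD 10: (35.891,-40.891) -> (42.962,-47.962) [heading=315, move]
  FD 12: (42.962,-47.962) -> (51.447,-56.447) [heading=315, move]
  PU: pen up
  FD 13: (51.447,-56.447) -> (60.64,-65.64) [heading=315, move]
  -- iteration 3/6 --
  FD 10: (60.64,-65.64) -> (67.711,-72.711) [heading=315, move]
  FD 12: (67.711,-72.711) -> (76.196,-81.196) [heading=315, move]
  PU: pen up
  FD 13: (76.196,-81.196) -> (85.388,-90.388) [heading=315, move]
  -- iteration 4/6 --
  FD 10: (85.388,-90.388) -> (92.459,-97.459) [heading=315, move]
  FD 12: (92.459,-97.459) -> (100.945,-105.945) [heading=315, move]
  PU: pen up
  FD 13: (100.945,-105.945) -> (110.137,-115.137) [heading=315, move]
  -- iteration 5/6 --
  FD 10: (110.137,-115.137) -> (117.208,-122.208) [heading=315, move]
  FD 12: (117.208,-122.208) -> (125.693,-130.693) [heading=315, move]
  PU: pen up
  FD 13: (125.693,-130.693) -> (134.886,-139.886) [heading=315, move]
  -- iteration 6/6 --
  FD 10: (134.886,-139.886) -> (141.957,-146.957) [heading=315, move]
  FD 12: (141.957,-146.957) -> (150.442,-155.442) [heading=315, move]
  PU: pen up
  FD 13: (150.442,-155.442) -> (159.635,-164.635) [heading=315, move]
]
FD 17: (159.635,-164.635) -> (171.655,-176.655) [heading=315, move]
LT 24: heading 315 -> 339
Final: pos=(171.655,-176.655), heading=339, 3 segment(s) drawn

Segment endpoints: x in {-3, 11.142, 18.213, 26.698}, y in {-31.698, -23.213, -16.142, -2}
xmin=-3, ymin=-31.698, xmax=26.698, ymax=-2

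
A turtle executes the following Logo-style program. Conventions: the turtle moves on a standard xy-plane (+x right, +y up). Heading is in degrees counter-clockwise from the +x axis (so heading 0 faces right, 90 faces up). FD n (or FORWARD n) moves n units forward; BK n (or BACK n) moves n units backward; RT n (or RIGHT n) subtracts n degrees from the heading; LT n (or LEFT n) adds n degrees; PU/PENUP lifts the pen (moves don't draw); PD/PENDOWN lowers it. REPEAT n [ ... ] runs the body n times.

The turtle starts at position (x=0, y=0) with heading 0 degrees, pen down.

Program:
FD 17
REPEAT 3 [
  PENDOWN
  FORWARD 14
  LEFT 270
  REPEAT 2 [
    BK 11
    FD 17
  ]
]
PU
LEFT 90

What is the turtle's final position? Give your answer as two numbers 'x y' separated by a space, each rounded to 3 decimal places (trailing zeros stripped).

Executing turtle program step by step:
Start: pos=(0,0), heading=0, pen down
FD 17: (0,0) -> (17,0) [heading=0, draw]
REPEAT 3 [
  -- iteration 1/3 --
  PD: pen down
  FD 14: (17,0) -> (31,0) [heading=0, draw]
  LT 270: heading 0 -> 270
  REPEAT 2 [
    -- iteration 1/2 --
    BK 11: (31,0) -> (31,11) [heading=270, draw]
    FD 17: (31,11) -> (31,-6) [heading=270, draw]
    -- iteration 2/2 --
    BK 11: (31,-6) -> (31,5) [heading=270, draw]
    FD 17: (31,5) -> (31,-12) [heading=270, draw]
  ]
  -- iteration 2/3 --
  PD: pen down
  FD 14: (31,-12) -> (31,-26) [heading=270, draw]
  LT 270: heading 270 -> 180
  REPEAT 2 [
    -- iteration 1/2 --
    BK 11: (31,-26) -> (42,-26) [heading=180, draw]
    FD 17: (42,-26) -> (25,-26) [heading=180, draw]
    -- iteration 2/2 --
    BK 11: (25,-26) -> (36,-26) [heading=180, draw]
    FD 17: (36,-26) -> (19,-26) [heading=180, draw]
  ]
  -- iteration 3/3 --
  PD: pen down
  FD 14: (19,-26) -> (5,-26) [heading=180, draw]
  LT 270: heading 180 -> 90
  REPEAT 2 [
    -- iteration 1/2 --
    BK 11: (5,-26) -> (5,-37) [heading=90, draw]
    FD 17: (5,-37) -> (5,-20) [heading=90, draw]
    -- iteration 2/2 --
    BK 11: (5,-20) -> (5,-31) [heading=90, draw]
    FD 17: (5,-31) -> (5,-14) [heading=90, draw]
  ]
]
PU: pen up
LT 90: heading 90 -> 180
Final: pos=(5,-14), heading=180, 16 segment(s) drawn

Answer: 5 -14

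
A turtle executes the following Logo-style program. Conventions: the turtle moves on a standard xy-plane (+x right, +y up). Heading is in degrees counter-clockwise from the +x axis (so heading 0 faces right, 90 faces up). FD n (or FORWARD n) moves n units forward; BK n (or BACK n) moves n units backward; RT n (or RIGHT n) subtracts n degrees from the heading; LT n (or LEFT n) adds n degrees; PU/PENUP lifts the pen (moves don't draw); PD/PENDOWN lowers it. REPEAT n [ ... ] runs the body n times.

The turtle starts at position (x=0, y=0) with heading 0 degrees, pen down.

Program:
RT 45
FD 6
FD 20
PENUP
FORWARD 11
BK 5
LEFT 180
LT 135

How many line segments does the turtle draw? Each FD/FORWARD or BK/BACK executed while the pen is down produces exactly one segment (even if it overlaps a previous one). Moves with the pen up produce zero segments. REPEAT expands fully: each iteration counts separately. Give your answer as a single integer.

Answer: 2

Derivation:
Executing turtle program step by step:
Start: pos=(0,0), heading=0, pen down
RT 45: heading 0 -> 315
FD 6: (0,0) -> (4.243,-4.243) [heading=315, draw]
FD 20: (4.243,-4.243) -> (18.385,-18.385) [heading=315, draw]
PU: pen up
FD 11: (18.385,-18.385) -> (26.163,-26.163) [heading=315, move]
BK 5: (26.163,-26.163) -> (22.627,-22.627) [heading=315, move]
LT 180: heading 315 -> 135
LT 135: heading 135 -> 270
Final: pos=(22.627,-22.627), heading=270, 2 segment(s) drawn
Segments drawn: 2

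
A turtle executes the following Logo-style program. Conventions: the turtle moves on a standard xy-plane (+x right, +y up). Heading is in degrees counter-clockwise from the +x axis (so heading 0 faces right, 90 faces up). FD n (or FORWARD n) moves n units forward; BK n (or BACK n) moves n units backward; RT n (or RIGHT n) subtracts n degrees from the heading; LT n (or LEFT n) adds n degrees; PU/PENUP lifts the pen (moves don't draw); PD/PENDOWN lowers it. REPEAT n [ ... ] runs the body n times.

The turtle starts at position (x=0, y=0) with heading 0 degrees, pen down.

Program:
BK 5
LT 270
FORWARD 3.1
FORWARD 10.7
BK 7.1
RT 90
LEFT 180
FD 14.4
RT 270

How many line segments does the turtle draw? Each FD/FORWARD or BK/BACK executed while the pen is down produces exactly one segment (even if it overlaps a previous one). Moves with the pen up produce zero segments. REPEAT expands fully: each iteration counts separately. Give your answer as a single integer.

Answer: 5

Derivation:
Executing turtle program step by step:
Start: pos=(0,0), heading=0, pen down
BK 5: (0,0) -> (-5,0) [heading=0, draw]
LT 270: heading 0 -> 270
FD 3.1: (-5,0) -> (-5,-3.1) [heading=270, draw]
FD 10.7: (-5,-3.1) -> (-5,-13.8) [heading=270, draw]
BK 7.1: (-5,-13.8) -> (-5,-6.7) [heading=270, draw]
RT 90: heading 270 -> 180
LT 180: heading 180 -> 0
FD 14.4: (-5,-6.7) -> (9.4,-6.7) [heading=0, draw]
RT 270: heading 0 -> 90
Final: pos=(9.4,-6.7), heading=90, 5 segment(s) drawn
Segments drawn: 5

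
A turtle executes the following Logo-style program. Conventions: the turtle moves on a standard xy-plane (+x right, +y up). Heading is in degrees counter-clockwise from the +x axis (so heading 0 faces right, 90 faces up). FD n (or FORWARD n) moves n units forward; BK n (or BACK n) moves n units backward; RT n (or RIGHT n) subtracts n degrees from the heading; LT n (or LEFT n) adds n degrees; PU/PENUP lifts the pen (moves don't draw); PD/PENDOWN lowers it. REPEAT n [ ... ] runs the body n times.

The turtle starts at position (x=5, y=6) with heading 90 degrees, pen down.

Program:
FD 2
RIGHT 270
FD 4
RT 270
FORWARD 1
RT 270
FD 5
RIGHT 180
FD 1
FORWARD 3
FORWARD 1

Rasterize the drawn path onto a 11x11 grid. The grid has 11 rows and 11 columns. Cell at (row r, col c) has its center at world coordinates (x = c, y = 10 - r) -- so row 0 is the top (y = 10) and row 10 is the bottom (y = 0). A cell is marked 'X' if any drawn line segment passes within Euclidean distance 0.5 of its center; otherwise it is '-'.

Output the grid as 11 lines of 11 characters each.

Segment 0: (5,6) -> (5,8)
Segment 1: (5,8) -> (1,8)
Segment 2: (1,8) -> (1,7)
Segment 3: (1,7) -> (6,7)
Segment 4: (6,7) -> (5,7)
Segment 5: (5,7) -> (2,7)
Segment 6: (2,7) -> (1,7)

Answer: -----------
-----------
-XXXXX-----
-XXXXXX----
-----X-----
-----------
-----------
-----------
-----------
-----------
-----------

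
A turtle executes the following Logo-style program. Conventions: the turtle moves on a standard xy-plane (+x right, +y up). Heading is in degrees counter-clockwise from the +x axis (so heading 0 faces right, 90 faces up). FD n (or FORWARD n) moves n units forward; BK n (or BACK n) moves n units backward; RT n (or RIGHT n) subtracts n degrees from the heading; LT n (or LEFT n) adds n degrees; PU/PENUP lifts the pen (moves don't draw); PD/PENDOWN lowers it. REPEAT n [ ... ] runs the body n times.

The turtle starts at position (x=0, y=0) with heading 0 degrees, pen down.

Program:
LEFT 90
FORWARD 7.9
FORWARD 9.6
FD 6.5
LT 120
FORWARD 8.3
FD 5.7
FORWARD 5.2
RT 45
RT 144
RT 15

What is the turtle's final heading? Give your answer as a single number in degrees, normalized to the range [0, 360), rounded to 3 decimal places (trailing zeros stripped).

Answer: 6

Derivation:
Executing turtle program step by step:
Start: pos=(0,0), heading=0, pen down
LT 90: heading 0 -> 90
FD 7.9: (0,0) -> (0,7.9) [heading=90, draw]
FD 9.6: (0,7.9) -> (0,17.5) [heading=90, draw]
FD 6.5: (0,17.5) -> (0,24) [heading=90, draw]
LT 120: heading 90 -> 210
FD 8.3: (0,24) -> (-7.188,19.85) [heading=210, draw]
FD 5.7: (-7.188,19.85) -> (-12.124,17) [heading=210, draw]
FD 5.2: (-12.124,17) -> (-16.628,14.4) [heading=210, draw]
RT 45: heading 210 -> 165
RT 144: heading 165 -> 21
RT 15: heading 21 -> 6
Final: pos=(-16.628,14.4), heading=6, 6 segment(s) drawn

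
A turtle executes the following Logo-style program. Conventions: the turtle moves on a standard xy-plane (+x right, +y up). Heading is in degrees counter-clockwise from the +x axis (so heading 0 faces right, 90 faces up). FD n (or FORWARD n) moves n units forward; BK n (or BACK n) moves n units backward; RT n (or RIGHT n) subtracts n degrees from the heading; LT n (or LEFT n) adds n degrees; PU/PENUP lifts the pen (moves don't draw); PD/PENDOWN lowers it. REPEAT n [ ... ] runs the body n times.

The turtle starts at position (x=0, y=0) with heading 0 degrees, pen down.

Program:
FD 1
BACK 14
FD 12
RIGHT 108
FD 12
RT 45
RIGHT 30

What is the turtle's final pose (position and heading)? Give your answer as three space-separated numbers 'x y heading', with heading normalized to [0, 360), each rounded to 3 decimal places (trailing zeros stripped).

Answer: -4.708 -11.413 177

Derivation:
Executing turtle program step by step:
Start: pos=(0,0), heading=0, pen down
FD 1: (0,0) -> (1,0) [heading=0, draw]
BK 14: (1,0) -> (-13,0) [heading=0, draw]
FD 12: (-13,0) -> (-1,0) [heading=0, draw]
RT 108: heading 0 -> 252
FD 12: (-1,0) -> (-4.708,-11.413) [heading=252, draw]
RT 45: heading 252 -> 207
RT 30: heading 207 -> 177
Final: pos=(-4.708,-11.413), heading=177, 4 segment(s) drawn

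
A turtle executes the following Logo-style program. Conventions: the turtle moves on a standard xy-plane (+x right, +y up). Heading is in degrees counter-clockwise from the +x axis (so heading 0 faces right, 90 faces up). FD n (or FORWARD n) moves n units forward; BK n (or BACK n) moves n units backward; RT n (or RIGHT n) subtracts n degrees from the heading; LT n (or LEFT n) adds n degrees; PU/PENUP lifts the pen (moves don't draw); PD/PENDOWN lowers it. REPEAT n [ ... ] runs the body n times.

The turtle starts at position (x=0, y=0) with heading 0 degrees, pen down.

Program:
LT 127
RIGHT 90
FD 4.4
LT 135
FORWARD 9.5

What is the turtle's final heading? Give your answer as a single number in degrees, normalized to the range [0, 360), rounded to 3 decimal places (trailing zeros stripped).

Answer: 172

Derivation:
Executing turtle program step by step:
Start: pos=(0,0), heading=0, pen down
LT 127: heading 0 -> 127
RT 90: heading 127 -> 37
FD 4.4: (0,0) -> (3.514,2.648) [heading=37, draw]
LT 135: heading 37 -> 172
FD 9.5: (3.514,2.648) -> (-5.894,3.97) [heading=172, draw]
Final: pos=(-5.894,3.97), heading=172, 2 segment(s) drawn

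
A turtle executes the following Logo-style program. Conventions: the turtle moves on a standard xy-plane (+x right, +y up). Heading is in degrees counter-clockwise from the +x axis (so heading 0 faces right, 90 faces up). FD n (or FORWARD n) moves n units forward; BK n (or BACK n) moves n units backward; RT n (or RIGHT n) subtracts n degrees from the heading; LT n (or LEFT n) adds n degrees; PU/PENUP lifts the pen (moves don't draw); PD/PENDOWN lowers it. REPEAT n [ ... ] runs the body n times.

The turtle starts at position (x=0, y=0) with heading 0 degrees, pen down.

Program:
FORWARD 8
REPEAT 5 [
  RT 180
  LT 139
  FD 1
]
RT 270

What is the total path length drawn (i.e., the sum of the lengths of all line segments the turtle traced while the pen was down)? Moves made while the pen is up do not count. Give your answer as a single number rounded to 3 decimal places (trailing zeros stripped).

Answer: 13

Derivation:
Executing turtle program step by step:
Start: pos=(0,0), heading=0, pen down
FD 8: (0,0) -> (8,0) [heading=0, draw]
REPEAT 5 [
  -- iteration 1/5 --
  RT 180: heading 0 -> 180
  LT 139: heading 180 -> 319
  FD 1: (8,0) -> (8.755,-0.656) [heading=319, draw]
  -- iteration 2/5 --
  RT 180: heading 319 -> 139
  LT 139: heading 139 -> 278
  FD 1: (8.755,-0.656) -> (8.894,-1.646) [heading=278, draw]
  -- iteration 3/5 --
  RT 180: heading 278 -> 98
  LT 139: heading 98 -> 237
  FD 1: (8.894,-1.646) -> (8.349,-2.485) [heading=237, draw]
  -- iteration 4/5 --
  RT 180: heading 237 -> 57
  LT 139: heading 57 -> 196
  FD 1: (8.349,-2.485) -> (7.388,-2.761) [heading=196, draw]
  -- iteration 5/5 --
  RT 180: heading 196 -> 16
  LT 139: heading 16 -> 155
  FD 1: (7.388,-2.761) -> (6.482,-2.338) [heading=155, draw]
]
RT 270: heading 155 -> 245
Final: pos=(6.482,-2.338), heading=245, 6 segment(s) drawn

Segment lengths:
  seg 1: (0,0) -> (8,0), length = 8
  seg 2: (8,0) -> (8.755,-0.656), length = 1
  seg 3: (8.755,-0.656) -> (8.894,-1.646), length = 1
  seg 4: (8.894,-1.646) -> (8.349,-2.485), length = 1
  seg 5: (8.349,-2.485) -> (7.388,-2.761), length = 1
  seg 6: (7.388,-2.761) -> (6.482,-2.338), length = 1
Total = 13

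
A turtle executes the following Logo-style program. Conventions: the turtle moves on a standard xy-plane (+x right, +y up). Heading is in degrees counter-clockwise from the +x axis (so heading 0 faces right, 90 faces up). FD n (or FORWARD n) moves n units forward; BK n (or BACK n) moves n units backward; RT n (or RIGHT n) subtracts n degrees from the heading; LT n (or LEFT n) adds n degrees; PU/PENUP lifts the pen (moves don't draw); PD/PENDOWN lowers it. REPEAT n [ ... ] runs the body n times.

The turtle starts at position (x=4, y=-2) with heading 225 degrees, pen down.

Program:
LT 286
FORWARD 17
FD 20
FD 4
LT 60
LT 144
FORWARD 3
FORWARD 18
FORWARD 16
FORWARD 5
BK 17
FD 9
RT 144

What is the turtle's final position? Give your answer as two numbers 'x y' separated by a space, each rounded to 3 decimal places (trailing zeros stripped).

Answer: 2.011 14.914

Derivation:
Executing turtle program step by step:
Start: pos=(4,-2), heading=225, pen down
LT 286: heading 225 -> 151
FD 17: (4,-2) -> (-10.869,6.242) [heading=151, draw]
FD 20: (-10.869,6.242) -> (-28.361,15.938) [heading=151, draw]
FD 4: (-28.361,15.938) -> (-31.859,17.877) [heading=151, draw]
LT 60: heading 151 -> 211
LT 144: heading 211 -> 355
FD 3: (-31.859,17.877) -> (-28.871,17.616) [heading=355, draw]
FD 18: (-28.871,17.616) -> (-10.939,16.047) [heading=355, draw]
FD 16: (-10.939,16.047) -> (5,14.652) [heading=355, draw]
FD 5: (5,14.652) -> (9.981,14.217) [heading=355, draw]
BK 17: (9.981,14.217) -> (-6.955,15.698) [heading=355, draw]
FD 9: (-6.955,15.698) -> (2.011,14.914) [heading=355, draw]
RT 144: heading 355 -> 211
Final: pos=(2.011,14.914), heading=211, 9 segment(s) drawn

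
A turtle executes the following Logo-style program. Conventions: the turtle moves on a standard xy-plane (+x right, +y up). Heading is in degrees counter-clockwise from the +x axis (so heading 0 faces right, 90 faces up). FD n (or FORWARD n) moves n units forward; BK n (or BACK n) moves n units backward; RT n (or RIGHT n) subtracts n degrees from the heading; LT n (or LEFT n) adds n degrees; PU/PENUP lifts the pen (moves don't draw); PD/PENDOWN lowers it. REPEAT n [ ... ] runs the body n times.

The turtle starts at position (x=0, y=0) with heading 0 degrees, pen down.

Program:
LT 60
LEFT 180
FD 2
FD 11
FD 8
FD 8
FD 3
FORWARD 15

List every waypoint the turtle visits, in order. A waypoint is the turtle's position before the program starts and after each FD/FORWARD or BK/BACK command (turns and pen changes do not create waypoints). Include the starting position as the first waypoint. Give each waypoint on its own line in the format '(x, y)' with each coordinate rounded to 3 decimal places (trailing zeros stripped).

Executing turtle program step by step:
Start: pos=(0,0), heading=0, pen down
LT 60: heading 0 -> 60
LT 180: heading 60 -> 240
FD 2: (0,0) -> (-1,-1.732) [heading=240, draw]
FD 11: (-1,-1.732) -> (-6.5,-11.258) [heading=240, draw]
FD 8: (-6.5,-11.258) -> (-10.5,-18.187) [heading=240, draw]
FD 8: (-10.5,-18.187) -> (-14.5,-25.115) [heading=240, draw]
FD 3: (-14.5,-25.115) -> (-16,-27.713) [heading=240, draw]
FD 15: (-16,-27.713) -> (-23.5,-40.703) [heading=240, draw]
Final: pos=(-23.5,-40.703), heading=240, 6 segment(s) drawn
Waypoints (7 total):
(0, 0)
(-1, -1.732)
(-6.5, -11.258)
(-10.5, -18.187)
(-14.5, -25.115)
(-16, -27.713)
(-23.5, -40.703)

Answer: (0, 0)
(-1, -1.732)
(-6.5, -11.258)
(-10.5, -18.187)
(-14.5, -25.115)
(-16, -27.713)
(-23.5, -40.703)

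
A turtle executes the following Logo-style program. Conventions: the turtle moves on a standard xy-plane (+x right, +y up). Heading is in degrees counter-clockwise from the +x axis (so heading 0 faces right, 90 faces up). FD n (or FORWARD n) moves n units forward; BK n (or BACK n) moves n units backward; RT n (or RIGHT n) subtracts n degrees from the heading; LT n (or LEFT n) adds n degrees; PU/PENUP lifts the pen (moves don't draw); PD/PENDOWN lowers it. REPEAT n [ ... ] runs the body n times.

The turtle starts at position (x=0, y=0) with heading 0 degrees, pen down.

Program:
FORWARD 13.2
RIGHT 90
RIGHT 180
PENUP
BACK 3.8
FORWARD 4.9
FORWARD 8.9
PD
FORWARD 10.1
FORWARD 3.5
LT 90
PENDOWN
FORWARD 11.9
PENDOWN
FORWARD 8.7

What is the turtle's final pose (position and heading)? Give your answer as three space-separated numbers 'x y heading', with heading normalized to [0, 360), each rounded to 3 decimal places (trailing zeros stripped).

Answer: -7.4 23.6 180

Derivation:
Executing turtle program step by step:
Start: pos=(0,0), heading=0, pen down
FD 13.2: (0,0) -> (13.2,0) [heading=0, draw]
RT 90: heading 0 -> 270
RT 180: heading 270 -> 90
PU: pen up
BK 3.8: (13.2,0) -> (13.2,-3.8) [heading=90, move]
FD 4.9: (13.2,-3.8) -> (13.2,1.1) [heading=90, move]
FD 8.9: (13.2,1.1) -> (13.2,10) [heading=90, move]
PD: pen down
FD 10.1: (13.2,10) -> (13.2,20.1) [heading=90, draw]
FD 3.5: (13.2,20.1) -> (13.2,23.6) [heading=90, draw]
LT 90: heading 90 -> 180
PD: pen down
FD 11.9: (13.2,23.6) -> (1.3,23.6) [heading=180, draw]
PD: pen down
FD 8.7: (1.3,23.6) -> (-7.4,23.6) [heading=180, draw]
Final: pos=(-7.4,23.6), heading=180, 5 segment(s) drawn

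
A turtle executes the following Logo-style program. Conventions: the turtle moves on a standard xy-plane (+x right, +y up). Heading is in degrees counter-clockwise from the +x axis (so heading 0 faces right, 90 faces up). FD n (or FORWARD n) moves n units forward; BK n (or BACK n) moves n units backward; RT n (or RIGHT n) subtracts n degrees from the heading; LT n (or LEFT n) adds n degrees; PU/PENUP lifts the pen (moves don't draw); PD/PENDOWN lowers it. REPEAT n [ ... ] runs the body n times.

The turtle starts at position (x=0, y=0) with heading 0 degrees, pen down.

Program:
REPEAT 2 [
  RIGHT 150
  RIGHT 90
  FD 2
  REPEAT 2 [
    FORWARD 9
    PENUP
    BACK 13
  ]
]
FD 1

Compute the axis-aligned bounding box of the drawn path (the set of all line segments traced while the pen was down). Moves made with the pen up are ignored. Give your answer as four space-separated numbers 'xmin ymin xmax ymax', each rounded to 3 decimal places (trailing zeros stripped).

Answer: -5.5 0 0 9.526

Derivation:
Executing turtle program step by step:
Start: pos=(0,0), heading=0, pen down
REPEAT 2 [
  -- iteration 1/2 --
  RT 150: heading 0 -> 210
  RT 90: heading 210 -> 120
  FD 2: (0,0) -> (-1,1.732) [heading=120, draw]
  REPEAT 2 [
    -- iteration 1/2 --
    FD 9: (-1,1.732) -> (-5.5,9.526) [heading=120, draw]
    PU: pen up
    BK 13: (-5.5,9.526) -> (1,-1.732) [heading=120, move]
    -- iteration 2/2 --
    FD 9: (1,-1.732) -> (-3.5,6.062) [heading=120, move]
    PU: pen up
    BK 13: (-3.5,6.062) -> (3,-5.196) [heading=120, move]
  ]
  -- iteration 2/2 --
  RT 150: heading 120 -> 330
  RT 90: heading 330 -> 240
  FD 2: (3,-5.196) -> (2,-6.928) [heading=240, move]
  REPEAT 2 [
    -- iteration 1/2 --
    FD 9: (2,-6.928) -> (-2.5,-14.722) [heading=240, move]
    PU: pen up
    BK 13: (-2.5,-14.722) -> (4,-3.464) [heading=240, move]
    -- iteration 2/2 --
    FD 9: (4,-3.464) -> (-0.5,-11.258) [heading=240, move]
    PU: pen up
    BK 13: (-0.5,-11.258) -> (6,0) [heading=240, move]
  ]
]
FD 1: (6,0) -> (5.5,-0.866) [heading=240, move]
Final: pos=(5.5,-0.866), heading=240, 2 segment(s) drawn

Segment endpoints: x in {-5.5, -1, 0}, y in {0, 1.732, 9.526}
xmin=-5.5, ymin=0, xmax=0, ymax=9.526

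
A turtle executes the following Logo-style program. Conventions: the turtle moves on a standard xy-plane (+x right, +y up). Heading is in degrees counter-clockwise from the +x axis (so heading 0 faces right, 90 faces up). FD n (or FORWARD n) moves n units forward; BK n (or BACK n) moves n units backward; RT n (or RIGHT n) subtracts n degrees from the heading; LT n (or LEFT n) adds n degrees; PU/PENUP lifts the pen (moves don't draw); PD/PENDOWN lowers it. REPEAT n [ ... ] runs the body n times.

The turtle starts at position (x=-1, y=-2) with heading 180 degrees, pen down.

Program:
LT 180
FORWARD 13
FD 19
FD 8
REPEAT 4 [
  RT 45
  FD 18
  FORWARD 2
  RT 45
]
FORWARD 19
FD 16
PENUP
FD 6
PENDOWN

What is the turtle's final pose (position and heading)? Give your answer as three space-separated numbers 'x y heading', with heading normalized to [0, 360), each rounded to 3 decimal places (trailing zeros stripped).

Executing turtle program step by step:
Start: pos=(-1,-2), heading=180, pen down
LT 180: heading 180 -> 0
FD 13: (-1,-2) -> (12,-2) [heading=0, draw]
FD 19: (12,-2) -> (31,-2) [heading=0, draw]
FD 8: (31,-2) -> (39,-2) [heading=0, draw]
REPEAT 4 [
  -- iteration 1/4 --
  RT 45: heading 0 -> 315
  FD 18: (39,-2) -> (51.728,-14.728) [heading=315, draw]
  FD 2: (51.728,-14.728) -> (53.142,-16.142) [heading=315, draw]
  RT 45: heading 315 -> 270
  -- iteration 2/4 --
  RT 45: heading 270 -> 225
  FD 18: (53.142,-16.142) -> (40.414,-28.87) [heading=225, draw]
  FD 2: (40.414,-28.87) -> (39,-30.284) [heading=225, draw]
  RT 45: heading 225 -> 180
  -- iteration 3/4 --
  RT 45: heading 180 -> 135
  FD 18: (39,-30.284) -> (26.272,-17.556) [heading=135, draw]
  FD 2: (26.272,-17.556) -> (24.858,-16.142) [heading=135, draw]
  RT 45: heading 135 -> 90
  -- iteration 4/4 --
  RT 45: heading 90 -> 45
  FD 18: (24.858,-16.142) -> (37.586,-3.414) [heading=45, draw]
  FD 2: (37.586,-3.414) -> (39,-2) [heading=45, draw]
  RT 45: heading 45 -> 0
]
FD 19: (39,-2) -> (58,-2) [heading=0, draw]
FD 16: (58,-2) -> (74,-2) [heading=0, draw]
PU: pen up
FD 6: (74,-2) -> (80,-2) [heading=0, move]
PD: pen down
Final: pos=(80,-2), heading=0, 13 segment(s) drawn

Answer: 80 -2 0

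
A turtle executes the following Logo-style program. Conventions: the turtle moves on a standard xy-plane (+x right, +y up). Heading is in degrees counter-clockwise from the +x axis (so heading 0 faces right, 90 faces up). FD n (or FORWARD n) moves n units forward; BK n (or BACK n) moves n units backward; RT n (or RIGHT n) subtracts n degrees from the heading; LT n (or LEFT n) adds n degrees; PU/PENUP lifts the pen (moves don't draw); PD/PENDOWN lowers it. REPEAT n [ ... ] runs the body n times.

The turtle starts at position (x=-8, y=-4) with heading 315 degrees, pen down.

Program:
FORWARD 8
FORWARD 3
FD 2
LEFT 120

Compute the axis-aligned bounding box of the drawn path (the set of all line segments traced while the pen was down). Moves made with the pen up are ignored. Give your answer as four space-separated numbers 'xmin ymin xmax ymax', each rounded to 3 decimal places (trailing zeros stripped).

Answer: -8 -13.192 1.192 -4

Derivation:
Executing turtle program step by step:
Start: pos=(-8,-4), heading=315, pen down
FD 8: (-8,-4) -> (-2.343,-9.657) [heading=315, draw]
FD 3: (-2.343,-9.657) -> (-0.222,-11.778) [heading=315, draw]
FD 2: (-0.222,-11.778) -> (1.192,-13.192) [heading=315, draw]
LT 120: heading 315 -> 75
Final: pos=(1.192,-13.192), heading=75, 3 segment(s) drawn

Segment endpoints: x in {-8, -2.343, -0.222, 1.192}, y in {-13.192, -11.778, -9.657, -4}
xmin=-8, ymin=-13.192, xmax=1.192, ymax=-4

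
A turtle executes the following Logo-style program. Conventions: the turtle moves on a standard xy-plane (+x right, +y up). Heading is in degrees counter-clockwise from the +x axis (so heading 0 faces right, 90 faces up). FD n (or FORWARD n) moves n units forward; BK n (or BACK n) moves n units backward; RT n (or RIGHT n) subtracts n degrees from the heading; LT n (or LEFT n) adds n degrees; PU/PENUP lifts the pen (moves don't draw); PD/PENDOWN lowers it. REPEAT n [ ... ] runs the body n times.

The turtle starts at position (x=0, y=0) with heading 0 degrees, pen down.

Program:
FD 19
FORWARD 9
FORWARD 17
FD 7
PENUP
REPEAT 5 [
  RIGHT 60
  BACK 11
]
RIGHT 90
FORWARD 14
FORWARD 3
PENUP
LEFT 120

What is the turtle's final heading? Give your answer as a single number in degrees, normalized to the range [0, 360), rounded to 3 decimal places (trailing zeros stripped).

Executing turtle program step by step:
Start: pos=(0,0), heading=0, pen down
FD 19: (0,0) -> (19,0) [heading=0, draw]
FD 9: (19,0) -> (28,0) [heading=0, draw]
FD 17: (28,0) -> (45,0) [heading=0, draw]
FD 7: (45,0) -> (52,0) [heading=0, draw]
PU: pen up
REPEAT 5 [
  -- iteration 1/5 --
  RT 60: heading 0 -> 300
  BK 11: (52,0) -> (46.5,9.526) [heading=300, move]
  -- iteration 2/5 --
  RT 60: heading 300 -> 240
  BK 11: (46.5,9.526) -> (52,19.053) [heading=240, move]
  -- iteration 3/5 --
  RT 60: heading 240 -> 180
  BK 11: (52,19.053) -> (63,19.053) [heading=180, move]
  -- iteration 4/5 --
  RT 60: heading 180 -> 120
  BK 11: (63,19.053) -> (68.5,9.526) [heading=120, move]
  -- iteration 5/5 --
  RT 60: heading 120 -> 60
  BK 11: (68.5,9.526) -> (63,0) [heading=60, move]
]
RT 90: heading 60 -> 330
FD 14: (63,0) -> (75.124,-7) [heading=330, move]
FD 3: (75.124,-7) -> (77.722,-8.5) [heading=330, move]
PU: pen up
LT 120: heading 330 -> 90
Final: pos=(77.722,-8.5), heading=90, 4 segment(s) drawn

Answer: 90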